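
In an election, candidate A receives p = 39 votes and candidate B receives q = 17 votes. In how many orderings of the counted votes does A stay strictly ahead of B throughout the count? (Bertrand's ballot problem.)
Strict-lead orderings = 38499031112850

Total orderings of the 56 votes with 39 for A: C(56, 39) = 97997533741800. By the Bertrand ballot formula (Cycle Lemma / reflection principle), the number of orderings in which A is strictly ahead of B throughout is (p − q)/(p + q) · C(p + q, p) = (39 − 17)/(39 + 17) · 97997533741800 = 38499031112850.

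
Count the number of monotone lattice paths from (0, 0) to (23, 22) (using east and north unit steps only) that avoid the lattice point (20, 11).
Number of paths = 4085894641140

Total paths from (0, 0) to (23, 22): C(45, 23) = 4116715363800. Paths through (20, 11): (paths (0, 0) → (20, 11)) × (paths (20, 11) → (23, 22)) = C(31, 20) · C(14, 3) = 84672315 · 364 = 30820722660. Avoidance count = 4116715363800 − 30820722660 = 4085894641140.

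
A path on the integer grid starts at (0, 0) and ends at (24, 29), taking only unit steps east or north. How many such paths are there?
Number of paths = 779255311989700

A monotone lattice path from (0, 0) to (24, 29) consists of 24 east steps and 29 north steps in some order, so it is determined by which 24 of the 53 steps are east. The count is C(53, 24) = 779255311989700.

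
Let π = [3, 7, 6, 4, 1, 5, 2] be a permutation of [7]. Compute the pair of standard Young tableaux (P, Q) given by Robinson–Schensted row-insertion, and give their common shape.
P = [1, 2, 5] / [3, 4] / [6] / [7];  Q = [1, 2, 6] / [3, 7] / [4] / [5];  common shape = (3, 2, 1, 1)

Row-insert the values π_1, π_2, … into P one at a time, bumping the leftmost entry strictly greater than the inserted value down to the next row. The recording tableau Q records, in position (i, j), the step at which that cell was added to P.
  Insert 3 (step 1): P = [3];  Q = [1]
  Insert 7 (step 2): P = [3, 7];  Q = [1, 2]
  Insert 6 (step 3): P = [3, 6] / [7];  Q = [1, 2] / [3]
  Insert 4 (step 4): P = [3, 4] / [6] / [7];  Q = [1, 2] / [3] / [4]
  Insert 1 (step 5): P = [1, 4] / [3] / [6] / [7];  Q = [1, 2] / [3] / [4] / [5]
  Insert 5 (step 6): P = [1, 4, 5] / [3] / [6] / [7];  Q = [1, 2, 6] / [3] / [4] / [5]
  Insert 2 (step 7): P = [1, 2, 5] / [3, 4] / [6] / [7];  Q = [1, 2, 6] / [3, 7] / [4] / [5]
Final shape: (3, 2, 1, 1).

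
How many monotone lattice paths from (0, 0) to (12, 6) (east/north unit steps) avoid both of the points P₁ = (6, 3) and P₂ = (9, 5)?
Number of paths = 6860

Inclusion–exclusion. Total paths: C(18, 12) = 18564. Through P₁: C(9, 6)·C(9, 6) = 7056. Through P₂: C(14, 9)·C(4, 3) = 8008. Since P₁ is strictly southwest of P₂, a monotone path through both must visit P₁ then P₂; paths through both = C(9, 6)·C(5, 3)·C(4, 3) = 3360. Avoid both = 18564 − 7056 − 8008 + 3360 = 6860.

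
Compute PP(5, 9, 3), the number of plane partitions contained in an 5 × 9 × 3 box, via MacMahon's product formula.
PP(5, 9, 3) = 208416208

Evaluate the triple product over i = 1..5, j = 1..9, k = 1..3. The factors are (2/1) · (3/2) · (4/3) · (3/2) · (4/3) · (5/4) · (4/3) · (5/4) · … (135 factors total). The numerators and denominators telescope so the product is an integer; carrying out the multiplication exactly gives PP(5, 9, 3) = 208416208.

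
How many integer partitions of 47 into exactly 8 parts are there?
p(47, 8 parts) = 8588

Partitions of n into exactly k parts are in bijection with partitions of n − k into at most k parts (subtract 1 from each part). So p(47, exactly 8) = p(39, parts ≤ 8). Computing via the recurrence p(m, j) = p(m, j−1) + p(m−j, j) gives 8588.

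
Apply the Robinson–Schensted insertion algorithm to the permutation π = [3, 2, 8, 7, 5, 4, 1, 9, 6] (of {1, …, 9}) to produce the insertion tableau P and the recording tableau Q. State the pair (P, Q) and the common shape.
P = [1, 4, 6] / [2, 5, 9] / [3] / [7] / [8];  Q = [1, 3, 8] / [2, 4, 9] / [5] / [6] / [7];  common shape = (3, 3, 1, 1, 1)

Row-insert the values π_1, π_2, … into P one at a time, bumping the leftmost entry strictly greater than the inserted value down to the next row. The recording tableau Q records, in position (i, j), the step at which that cell was added to P.
  Insert 3 (step 1): P = [3];  Q = [1]
  Insert 2 (step 2): P = [2] / [3];  Q = [1] / [2]
  Insert 8 (step 3): P = [2, 8] / [3];  Q = [1, 3] / [2]
  Insert 7 (step 4): P = [2, 7] / [3, 8];  Q = [1, 3] / [2, 4]
  Insert 5 (step 5): P = [2, 5] / [3, 7] / [8];  Q = [1, 3] / [2, 4] / [5]
  Insert 4 (step 6): P = [2, 4] / [3, 5] / [7] / [8];  Q = [1, 3] / [2, 4] / [5] / [6]
  Insert 1 (step 7): P = [1, 4] / [2, 5] / [3] / [7] / [8];  Q = [1, 3] / [2, 4] / [5] / [6] / [7]
  Insert 9 (step 8): P = [1, 4, 9] / [2, 5] / [3] / [7] / [8];  Q = [1, 3, 8] / [2, 4] / [5] / [6] / [7]
  Insert 6 (step 9): P = [1, 4, 6] / [2, 5, 9] / [3] / [7] / [8];  Q = [1, 3, 8] / [2, 4, 9] / [5] / [6] / [7]
Final shape: (3, 3, 1, 1, 1).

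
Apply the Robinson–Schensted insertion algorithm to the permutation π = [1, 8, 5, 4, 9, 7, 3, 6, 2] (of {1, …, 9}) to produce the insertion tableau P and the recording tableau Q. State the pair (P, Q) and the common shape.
P = [1, 2, 6] / [3, 7] / [4, 9] / [5] / [8];  Q = [1, 2, 5] / [3, 6] / [4, 8] / [7] / [9];  common shape = (3, 2, 2, 1, 1)

Row-insert the values π_1, π_2, … into P one at a time, bumping the leftmost entry strictly greater than the inserted value down to the next row. The recording tableau Q records, in position (i, j), the step at which that cell was added to P.
  Insert 1 (step 1): P = [1];  Q = [1]
  Insert 8 (step 2): P = [1, 8];  Q = [1, 2]
  Insert 5 (step 3): P = [1, 5] / [8];  Q = [1, 2] / [3]
  Insert 4 (step 4): P = [1, 4] / [5] / [8];  Q = [1, 2] / [3] / [4]
  Insert 9 (step 5): P = [1, 4, 9] / [5] / [8];  Q = [1, 2, 5] / [3] / [4]
  Insert 7 (step 6): P = [1, 4, 7] / [5, 9] / [8];  Q = [1, 2, 5] / [3, 6] / [4]
  Insert 3 (step 7): P = [1, 3, 7] / [4, 9] / [5] / [8];  Q = [1, 2, 5] / [3, 6] / [4] / [7]
  Insert 6 (step 8): P = [1, 3, 6] / [4, 7] / [5, 9] / [8];  Q = [1, 2, 5] / [3, 6] / [4, 8] / [7]
  Insert 2 (step 9): P = [1, 2, 6] / [3, 7] / [4, 9] / [5] / [8];  Q = [1, 2, 5] / [3, 6] / [4, 8] / [7] / [9]
Final shape: (3, 2, 2, 1, 1).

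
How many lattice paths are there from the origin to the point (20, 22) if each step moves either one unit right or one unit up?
Number of paths = 513791607420

A monotone lattice path from (0, 0) to (20, 22) consists of 20 east steps and 22 north steps in some order, so it is determined by which 20 of the 42 steps are east. The count is C(42, 20) = 513791607420.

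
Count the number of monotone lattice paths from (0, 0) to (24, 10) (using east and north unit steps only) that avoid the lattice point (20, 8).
Number of paths = 84506565

Total paths from (0, 0) to (24, 10): C(34, 24) = 131128140. Paths through (20, 8): (paths (0, 0) → (20, 8)) × (paths (20, 8) → (24, 10)) = C(28, 20) · C(6, 4) = 3108105 · 15 = 46621575. Avoidance count = 131128140 − 46621575 = 84506565.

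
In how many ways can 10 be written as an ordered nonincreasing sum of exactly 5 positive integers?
p(10, 5 parts) = 7

Partitions of n into exactly k parts ↔ partitions of n − k into at most k parts (subtract 1 from each part). For n = 10, k = 5, the partitions are: 6+1+1+1+1, 5+2+1+1+1, 4+3+1+1+1, 4+2+2+1+1, 3+3+2+1+1, 3+2+2+2+1, 2+2+2+2+2. Count = 7.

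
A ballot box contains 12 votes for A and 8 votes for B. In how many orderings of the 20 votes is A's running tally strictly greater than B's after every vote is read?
Strict-lead orderings = 25194

Total orderings of the 20 votes with 12 for A: C(20, 12) = 125970. By the Bertrand ballot formula (Cycle Lemma / reflection principle), the number of orderings in which A is strictly ahead of B throughout is (p − q)/(p + q) · C(p + q, p) = (12 − 8)/(12 + 8) · 125970 = 25194.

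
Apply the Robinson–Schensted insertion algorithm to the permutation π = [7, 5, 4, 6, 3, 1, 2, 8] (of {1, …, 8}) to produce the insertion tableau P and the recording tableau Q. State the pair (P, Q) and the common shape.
P = [1, 2, 8] / [3, 6] / [4] / [5] / [7];  Q = [1, 4, 8] / [2, 7] / [3] / [5] / [6];  common shape = (3, 2, 1, 1, 1)

Row-insert the values π_1, π_2, … into P one at a time, bumping the leftmost entry strictly greater than the inserted value down to the next row. The recording tableau Q records, in position (i, j), the step at which that cell was added to P.
  Insert 7 (step 1): P = [7];  Q = [1]
  Insert 5 (step 2): P = [5] / [7];  Q = [1] / [2]
  Insert 4 (step 3): P = [4] / [5] / [7];  Q = [1] / [2] / [3]
  Insert 6 (step 4): P = [4, 6] / [5] / [7];  Q = [1, 4] / [2] / [3]
  Insert 3 (step 5): P = [3, 6] / [4] / [5] / [7];  Q = [1, 4] / [2] / [3] / [5]
  Insert 1 (step 6): P = [1, 6] / [3] / [4] / [5] / [7];  Q = [1, 4] / [2] / [3] / [5] / [6]
  Insert 2 (step 7): P = [1, 2] / [3, 6] / [4] / [5] / [7];  Q = [1, 4] / [2, 7] / [3] / [5] / [6]
  Insert 8 (step 8): P = [1, 2, 8] / [3, 6] / [4] / [5] / [7];  Q = [1, 4, 8] / [2, 7] / [3] / [5] / [6]
Final shape: (3, 2, 1, 1, 1).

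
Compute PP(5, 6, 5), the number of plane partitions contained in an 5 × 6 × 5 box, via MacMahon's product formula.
PP(5, 6, 5) = 3184461423

Evaluate the triple product over i = 1..5, j = 1..6, k = 1..5. The factors are (2/1) · (3/2) · (4/3) · (5/4) · (6/5) · (3/2) · (4/3) · (5/4) · … (150 factors total). The numerators and denominators telescope so the product is an integer; carrying out the multiplication exactly gives PP(5, 6, 5) = 3184461423.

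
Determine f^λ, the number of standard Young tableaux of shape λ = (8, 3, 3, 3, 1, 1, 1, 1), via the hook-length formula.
# SYT of shape (8, 3, 3, 3, 1, 1, 1, 1) = 181060880

Hook-length formula: f^λ = n! / Π hook(c), product over all cells c of the Young diagram. For λ = (8, 3, 3, 3, 1, 1, 1, 1), n = 21 boxes. Hook lengths by row (left-to-right, top-to-bottom): [15, 10, 9, 5, 4, 3, 2, 1]; [9, 4, 3]; [8, 3, 2]; [7, 2, 1]; [4]; [3]; [2]; [1]. Product of hooks = 282175488000. So f^λ = 21! / 282175488000 = 51090942171709440000 / 282175488000 = 181060880.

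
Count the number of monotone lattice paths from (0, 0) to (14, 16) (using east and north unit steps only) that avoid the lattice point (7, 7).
Number of paths = 106160595

Total paths from (0, 0) to (14, 16): C(30, 14) = 145422675. Paths through (7, 7): (paths (0, 0) → (7, 7)) × (paths (7, 7) → (14, 16)) = C(14, 7) · C(16, 7) = 3432 · 11440 = 39262080. Avoidance count = 145422675 − 39262080 = 106160595.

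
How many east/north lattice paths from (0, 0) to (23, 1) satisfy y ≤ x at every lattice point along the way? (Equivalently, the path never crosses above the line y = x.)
Number of paths = 23

By the reflection principle (André's argument), the number of monotone paths to (23, 1) with n ≤ m that never go above y = x is C(24, 23) − C(24, 24) = 24 − 1 = 23.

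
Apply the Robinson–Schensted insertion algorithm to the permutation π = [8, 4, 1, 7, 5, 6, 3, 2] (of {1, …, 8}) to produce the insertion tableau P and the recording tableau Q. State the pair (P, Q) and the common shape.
P = [1, 2, 6] / [3, 5] / [4] / [7] / [8];  Q = [1, 4, 6] / [2, 5] / [3] / [7] / [8];  common shape = (3, 2, 1, 1, 1)

Row-insert the values π_1, π_2, … into P one at a time, bumping the leftmost entry strictly greater than the inserted value down to the next row. The recording tableau Q records, in position (i, j), the step at which that cell was added to P.
  Insert 8 (step 1): P = [8];  Q = [1]
  Insert 4 (step 2): P = [4] / [8];  Q = [1] / [2]
  Insert 1 (step 3): P = [1] / [4] / [8];  Q = [1] / [2] / [3]
  Insert 7 (step 4): P = [1, 7] / [4] / [8];  Q = [1, 4] / [2] / [3]
  Insert 5 (step 5): P = [1, 5] / [4, 7] / [8];  Q = [1, 4] / [2, 5] / [3]
  Insert 6 (step 6): P = [1, 5, 6] / [4, 7] / [8];  Q = [1, 4, 6] / [2, 5] / [3]
  Insert 3 (step 7): P = [1, 3, 6] / [4, 5] / [7] / [8];  Q = [1, 4, 6] / [2, 5] / [3] / [7]
  Insert 2 (step 8): P = [1, 2, 6] / [3, 5] / [4] / [7] / [8];  Q = [1, 4, 6] / [2, 5] / [3] / [7] / [8]
Final shape: (3, 2, 1, 1, 1).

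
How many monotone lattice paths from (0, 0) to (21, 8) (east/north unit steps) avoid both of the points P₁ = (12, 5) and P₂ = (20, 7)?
Number of paths = 1711645

Inclusion–exclusion. Total paths: C(29, 21) = 4292145. Through P₁: C(17, 12)·C(12, 9) = 1361360. Through P₂: C(27, 20)·C(2, 1) = 1776060. Since P₁ is strictly southwest of P₂, a monotone path through both must visit P₁ then P₂; paths through both = C(17, 12)·C(10, 8)·C(2, 1) = 556920. Avoid both = 4292145 − 1361360 − 1776060 + 556920 = 1711645.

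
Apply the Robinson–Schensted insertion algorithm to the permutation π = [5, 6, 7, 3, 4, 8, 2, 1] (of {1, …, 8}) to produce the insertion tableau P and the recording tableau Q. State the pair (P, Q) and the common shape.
P = [1, 4, 7, 8] / [2, 6] / [3] / [5];  Q = [1, 2, 3, 6] / [4, 5] / [7] / [8];  common shape = (4, 2, 1, 1)

Row-insert the values π_1, π_2, … into P one at a time, bumping the leftmost entry strictly greater than the inserted value down to the next row. The recording tableau Q records, in position (i, j), the step at which that cell was added to P.
  Insert 5 (step 1): P = [5];  Q = [1]
  Insert 6 (step 2): P = [5, 6];  Q = [1, 2]
  Insert 7 (step 3): P = [5, 6, 7];  Q = [1, 2, 3]
  Insert 3 (step 4): P = [3, 6, 7] / [5];  Q = [1, 2, 3] / [4]
  Insert 4 (step 5): P = [3, 4, 7] / [5, 6];  Q = [1, 2, 3] / [4, 5]
  Insert 8 (step 6): P = [3, 4, 7, 8] / [5, 6];  Q = [1, 2, 3, 6] / [4, 5]
  Insert 2 (step 7): P = [2, 4, 7, 8] / [3, 6] / [5];  Q = [1, 2, 3, 6] / [4, 5] / [7]
  Insert 1 (step 8): P = [1, 4, 7, 8] / [2, 6] / [3] / [5];  Q = [1, 2, 3, 6] / [4, 5] / [7] / [8]
Final shape: (4, 2, 1, 1).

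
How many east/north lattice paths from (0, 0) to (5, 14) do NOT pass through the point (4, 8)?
Number of paths = 8163

Total paths from (0, 0) to (5, 14): C(19, 5) = 11628. Paths through (4, 8): (paths (0, 0) → (4, 8)) × (paths (4, 8) → (5, 14)) = C(12, 4) · C(7, 1) = 495 · 7 = 3465. Avoidance count = 11628 − 3465 = 8163.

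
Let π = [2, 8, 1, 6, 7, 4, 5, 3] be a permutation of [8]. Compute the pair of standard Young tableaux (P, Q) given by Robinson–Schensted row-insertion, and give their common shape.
P = [1, 3, 5] / [2, 4, 7] / [6] / [8];  Q = [1, 2, 5] / [3, 4, 7] / [6] / [8];  common shape = (3, 3, 1, 1)

Row-insert the values π_1, π_2, … into P one at a time, bumping the leftmost entry strictly greater than the inserted value down to the next row. The recording tableau Q records, in position (i, j), the step at which that cell was added to P.
  Insert 2 (step 1): P = [2];  Q = [1]
  Insert 8 (step 2): P = [2, 8];  Q = [1, 2]
  Insert 1 (step 3): P = [1, 8] / [2];  Q = [1, 2] / [3]
  Insert 6 (step 4): P = [1, 6] / [2, 8];  Q = [1, 2] / [3, 4]
  Insert 7 (step 5): P = [1, 6, 7] / [2, 8];  Q = [1, 2, 5] / [3, 4]
  Insert 4 (step 6): P = [1, 4, 7] / [2, 6] / [8];  Q = [1, 2, 5] / [3, 4] / [6]
  Insert 5 (step 7): P = [1, 4, 5] / [2, 6, 7] / [8];  Q = [1, 2, 5] / [3, 4, 7] / [6]
  Insert 3 (step 8): P = [1, 3, 5] / [2, 4, 7] / [6] / [8];  Q = [1, 2, 5] / [3, 4, 7] / [6] / [8]
Final shape: (3, 3, 1, 1).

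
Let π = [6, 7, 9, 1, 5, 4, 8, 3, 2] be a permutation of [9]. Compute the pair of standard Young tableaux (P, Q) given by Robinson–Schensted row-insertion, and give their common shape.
P = [1, 2, 8] / [3, 7, 9] / [4] / [5] / [6];  Q = [1, 2, 3] / [4, 5, 7] / [6] / [8] / [9];  common shape = (3, 3, 1, 1, 1)

Row-insert the values π_1, π_2, … into P one at a time, bumping the leftmost entry strictly greater than the inserted value down to the next row. The recording tableau Q records, in position (i, j), the step at which that cell was added to P.
  Insert 6 (step 1): P = [6];  Q = [1]
  Insert 7 (step 2): P = [6, 7];  Q = [1, 2]
  Insert 9 (step 3): P = [6, 7, 9];  Q = [1, 2, 3]
  Insert 1 (step 4): P = [1, 7, 9] / [6];  Q = [1, 2, 3] / [4]
  Insert 5 (step 5): P = [1, 5, 9] / [6, 7];  Q = [1, 2, 3] / [4, 5]
  Insert 4 (step 6): P = [1, 4, 9] / [5, 7] / [6];  Q = [1, 2, 3] / [4, 5] / [6]
  Insert 8 (step 7): P = [1, 4, 8] / [5, 7, 9] / [6];  Q = [1, 2, 3] / [4, 5, 7] / [6]
  Insert 3 (step 8): P = [1, 3, 8] / [4, 7, 9] / [5] / [6];  Q = [1, 2, 3] / [4, 5, 7] / [6] / [8]
  Insert 2 (step 9): P = [1, 2, 8] / [3, 7, 9] / [4] / [5] / [6];  Q = [1, 2, 3] / [4, 5, 7] / [6] / [8] / [9]
Final shape: (3, 3, 1, 1, 1).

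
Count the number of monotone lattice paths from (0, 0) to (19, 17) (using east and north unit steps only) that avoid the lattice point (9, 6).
Number of paths = 6832153020

Total paths from (0, 0) to (19, 17): C(36, 19) = 8597496600. Paths through (9, 6): (paths (0, 0) → (9, 6)) × (paths (9, 6) → (19, 17)) = C(15, 9) · C(21, 10) = 5005 · 352716 = 1765343580. Avoidance count = 8597496600 − 1765343580 = 6832153020.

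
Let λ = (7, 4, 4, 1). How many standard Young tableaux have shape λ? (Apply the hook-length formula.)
# SYT of shape (7, 4, 4, 1) = 240240

Hook-length formula: f^λ = n! / Π hook(c), product over all cells c of the Young diagram. For λ = (7, 4, 4, 1), n = 16 boxes. Hook lengths by row (left-to-right, top-to-bottom): [10, 8, 7, 6, 3, 2, 1]; [6, 4, 3, 2]; [5, 3, 2, 1]; [1]. Product of hooks = 87091200. So f^λ = 16! / 87091200 = 20922789888000 / 87091200 = 240240.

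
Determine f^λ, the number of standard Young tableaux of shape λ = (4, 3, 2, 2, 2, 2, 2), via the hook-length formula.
# SYT of shape (4, 3, 2, 2, 2, 2, 2) = 272272

Hook-length formula: f^λ = n! / Π hook(c), product over all cells c of the Young diagram. For λ = (4, 3, 2, 2, 2, 2, 2), n = 17 boxes. Hook lengths by row (left-to-right, top-to-bottom): [10, 9, 3, 1]; [8, 7, 1]; [6, 5]; [5, 4]; [4, 3]; [3, 2]; [2, 1]. Product of hooks = 1306368000. So f^λ = 17! / 1306368000 = 355687428096000 / 1306368000 = 272272.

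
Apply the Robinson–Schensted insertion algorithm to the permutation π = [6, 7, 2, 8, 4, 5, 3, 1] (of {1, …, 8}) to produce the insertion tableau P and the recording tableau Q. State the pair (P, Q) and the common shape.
P = [1, 3, 5] / [2, 7, 8] / [4] / [6];  Q = [1, 2, 4] / [3, 5, 6] / [7] / [8];  common shape = (3, 3, 1, 1)

Row-insert the values π_1, π_2, … into P one at a time, bumping the leftmost entry strictly greater than the inserted value down to the next row. The recording tableau Q records, in position (i, j), the step at which that cell was added to P.
  Insert 6 (step 1): P = [6];  Q = [1]
  Insert 7 (step 2): P = [6, 7];  Q = [1, 2]
  Insert 2 (step 3): P = [2, 7] / [6];  Q = [1, 2] / [3]
  Insert 8 (step 4): P = [2, 7, 8] / [6];  Q = [1, 2, 4] / [3]
  Insert 4 (step 5): P = [2, 4, 8] / [6, 7];  Q = [1, 2, 4] / [3, 5]
  Insert 5 (step 6): P = [2, 4, 5] / [6, 7, 8];  Q = [1, 2, 4] / [3, 5, 6]
  Insert 3 (step 7): P = [2, 3, 5] / [4, 7, 8] / [6];  Q = [1, 2, 4] / [3, 5, 6] / [7]
  Insert 1 (step 8): P = [1, 3, 5] / [2, 7, 8] / [4] / [6];  Q = [1, 2, 4] / [3, 5, 6] / [7] / [8]
Final shape: (3, 3, 1, 1).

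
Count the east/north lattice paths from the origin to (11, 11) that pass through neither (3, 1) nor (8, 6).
Number of paths = 418680

Inclusion–exclusion. Total paths: C(22, 11) = 705432. Through P₁: C(4, 3)·C(18, 8) = 175032. Through P₂: C(14, 8)·C(8, 3) = 168168. Since P₁ is strictly southwest of P₂, a monotone path through both must visit P₁ then P₂; paths through both = C(4, 3)·C(10, 5)·C(8, 3) = 56448. Avoid both = 705432 − 175032 − 168168 + 56448 = 418680.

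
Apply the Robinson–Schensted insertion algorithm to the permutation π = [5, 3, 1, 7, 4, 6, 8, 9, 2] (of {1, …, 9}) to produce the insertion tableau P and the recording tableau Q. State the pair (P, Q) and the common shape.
P = [1, 2, 6, 8, 9] / [3, 4] / [5, 7];  Q = [1, 4, 6, 7, 8] / [2, 5] / [3, 9];  common shape = (5, 2, 2)

Row-insert the values π_1, π_2, … into P one at a time, bumping the leftmost entry strictly greater than the inserted value down to the next row. The recording tableau Q records, in position (i, j), the step at which that cell was added to P.
  Insert 5 (step 1): P = [5];  Q = [1]
  Insert 3 (step 2): P = [3] / [5];  Q = [1] / [2]
  Insert 1 (step 3): P = [1] / [3] / [5];  Q = [1] / [2] / [3]
  Insert 7 (step 4): P = [1, 7] / [3] / [5];  Q = [1, 4] / [2] / [3]
  Insert 4 (step 5): P = [1, 4] / [3, 7] / [5];  Q = [1, 4] / [2, 5] / [3]
  Insert 6 (step 6): P = [1, 4, 6] / [3, 7] / [5];  Q = [1, 4, 6] / [2, 5] / [3]
  Insert 8 (step 7): P = [1, 4, 6, 8] / [3, 7] / [5];  Q = [1, 4, 6, 7] / [2, 5] / [3]
  Insert 9 (step 8): P = [1, 4, 6, 8, 9] / [3, 7] / [5];  Q = [1, 4, 6, 7, 8] / [2, 5] / [3]
  Insert 2 (step 9): P = [1, 2, 6, 8, 9] / [3, 4] / [5, 7];  Q = [1, 4, 6, 7, 8] / [2, 5] / [3, 9]
Final shape: (5, 2, 2).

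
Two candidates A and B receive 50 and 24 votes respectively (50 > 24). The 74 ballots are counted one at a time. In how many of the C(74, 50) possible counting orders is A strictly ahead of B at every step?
Strict-lead orderings = 6159019034548969524

Total orderings of the 74 votes with 50 for A: C(74, 50) = 17529515713716297876. By the Bertrand ballot formula (Cycle Lemma / reflection principle), the number of orderings in which A is strictly ahead of B throughout is (p − q)/(p + q) · C(p + q, p) = (50 − 24)/(50 + 24) · 17529515713716297876 = 6159019034548969524.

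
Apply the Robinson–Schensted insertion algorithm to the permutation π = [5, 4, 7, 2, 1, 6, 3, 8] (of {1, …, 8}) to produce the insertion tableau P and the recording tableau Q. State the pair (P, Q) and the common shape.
P = [1, 3, 8] / [2, 6] / [4, 7] / [5];  Q = [1, 3, 8] / [2, 6] / [4, 7] / [5];  common shape = (3, 2, 2, 1)

Row-insert the values π_1, π_2, … into P one at a time, bumping the leftmost entry strictly greater than the inserted value down to the next row. The recording tableau Q records, in position (i, j), the step at which that cell was added to P.
  Insert 5 (step 1): P = [5];  Q = [1]
  Insert 4 (step 2): P = [4] / [5];  Q = [1] / [2]
  Insert 7 (step 3): P = [4, 7] / [5];  Q = [1, 3] / [2]
  Insert 2 (step 4): P = [2, 7] / [4] / [5];  Q = [1, 3] / [2] / [4]
  Insert 1 (step 5): P = [1, 7] / [2] / [4] / [5];  Q = [1, 3] / [2] / [4] / [5]
  Insert 6 (step 6): P = [1, 6] / [2, 7] / [4] / [5];  Q = [1, 3] / [2, 6] / [4] / [5]
  Insert 3 (step 7): P = [1, 3] / [2, 6] / [4, 7] / [5];  Q = [1, 3] / [2, 6] / [4, 7] / [5]
  Insert 8 (step 8): P = [1, 3, 8] / [2, 6] / [4, 7] / [5];  Q = [1, 3, 8] / [2, 6] / [4, 7] / [5]
Final shape: (3, 2, 2, 1).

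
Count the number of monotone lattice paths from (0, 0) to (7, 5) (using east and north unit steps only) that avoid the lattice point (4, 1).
Number of paths = 617

Total paths from (0, 0) to (7, 5): C(12, 7) = 792. Paths through (4, 1): (paths (0, 0) → (4, 1)) × (paths (4, 1) → (7, 5)) = C(5, 4) · C(7, 3) = 5 · 35 = 175. Avoidance count = 792 − 175 = 617.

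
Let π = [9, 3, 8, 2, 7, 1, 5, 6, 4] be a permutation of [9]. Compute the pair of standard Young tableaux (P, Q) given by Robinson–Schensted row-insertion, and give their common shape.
P = [1, 4, 6] / [2, 5] / [3, 7] / [8] / [9];  Q = [1, 3, 8] / [2, 5] / [4, 7] / [6] / [9];  common shape = (3, 2, 2, 1, 1)

Row-insert the values π_1, π_2, … into P one at a time, bumping the leftmost entry strictly greater than the inserted value down to the next row. The recording tableau Q records, in position (i, j), the step at which that cell was added to P.
  Insert 9 (step 1): P = [9];  Q = [1]
  Insert 3 (step 2): P = [3] / [9];  Q = [1] / [2]
  Insert 8 (step 3): P = [3, 8] / [9];  Q = [1, 3] / [2]
  Insert 2 (step 4): P = [2, 8] / [3] / [9];  Q = [1, 3] / [2] / [4]
  Insert 7 (step 5): P = [2, 7] / [3, 8] / [9];  Q = [1, 3] / [2, 5] / [4]
  Insert 1 (step 6): P = [1, 7] / [2, 8] / [3] / [9];  Q = [1, 3] / [2, 5] / [4] / [6]
  Insert 5 (step 7): P = [1, 5] / [2, 7] / [3, 8] / [9];  Q = [1, 3] / [2, 5] / [4, 7] / [6]
  Insert 6 (step 8): P = [1, 5, 6] / [2, 7] / [3, 8] / [9];  Q = [1, 3, 8] / [2, 5] / [4, 7] / [6]
  Insert 4 (step 9): P = [1, 4, 6] / [2, 5] / [3, 7] / [8] / [9];  Q = [1, 3, 8] / [2, 5] / [4, 7] / [6] / [9]
Final shape: (3, 2, 2, 1, 1).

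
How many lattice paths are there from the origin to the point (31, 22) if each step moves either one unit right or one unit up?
Number of paths = 462525733568080

A monotone lattice path from (0, 0) to (31, 22) consists of 31 east steps and 22 north steps in some order, so it is determined by which 31 of the 53 steps are east. The count is C(53, 31) = 462525733568080.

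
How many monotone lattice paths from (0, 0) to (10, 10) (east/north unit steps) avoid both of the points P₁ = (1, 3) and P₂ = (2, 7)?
Number of paths = 136356

Inclusion–exclusion. Total paths: C(20, 10) = 184756. Through P₁: C(4, 1)·C(16, 9) = 45760. Through P₂: C(9, 2)·C(11, 8) = 5940. Since P₁ is strictly southwest of P₂, a monotone path through both must visit P₁ then P₂; paths through both = C(4, 1)·C(5, 1)·C(11, 8) = 3300. Avoid both = 184756 − 45760 − 5940 + 3300 = 136356.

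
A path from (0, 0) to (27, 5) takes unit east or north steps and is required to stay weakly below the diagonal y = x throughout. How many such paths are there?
Number of paths = 165416

By the reflection principle (André's argument), the number of monotone paths to (27, 5) with n ≤ m that never go above y = x is C(32, 27) − C(32, 28) = 201376 − 35960 = 165416.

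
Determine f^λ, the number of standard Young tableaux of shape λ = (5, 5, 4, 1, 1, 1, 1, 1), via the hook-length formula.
# SYT of shape (5, 5, 4, 1, 1, 1, 1, 1) = 9876048

Hook-length formula: f^λ = n! / Π hook(c), product over all cells c of the Young diagram. For λ = (5, 5, 4, 1, 1, 1, 1, 1), n = 19 boxes. Hook lengths by row (left-to-right, top-to-bottom): [12, 6, 5, 4, 2]; [11, 5, 4, 3, 1]; [9, 3, 2, 1]; [5]; [4]; [3]; [2]; [1]. Product of hooks = 12317184000. So f^λ = 19! / 12317184000 = 121645100408832000 / 12317184000 = 9876048.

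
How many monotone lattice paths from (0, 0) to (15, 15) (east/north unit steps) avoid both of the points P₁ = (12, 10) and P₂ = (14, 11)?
Number of paths = 106318034

Inclusion–exclusion. Total paths: C(30, 15) = 155117520. Through P₁: C(22, 12)·C(8, 3) = 36212176. Through P₂: C(25, 14)·C(5, 1) = 22287000. Since P₁ is strictly southwest of P₂, a monotone path through both must visit P₁ then P₂; paths through both = C(22, 12)·C(3, 2)·C(5, 1) = 9699690. Avoid both = 155117520 − 36212176 − 22287000 + 9699690 = 106318034.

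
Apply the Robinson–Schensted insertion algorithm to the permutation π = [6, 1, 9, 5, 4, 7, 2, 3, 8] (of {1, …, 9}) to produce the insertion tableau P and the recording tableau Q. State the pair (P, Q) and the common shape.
P = [1, 2, 3, 8] / [4, 7] / [5, 9] / [6];  Q = [1, 3, 6, 9] / [2, 4] / [5, 8] / [7];  common shape = (4, 2, 2, 1)

Row-insert the values π_1, π_2, … into P one at a time, bumping the leftmost entry strictly greater than the inserted value down to the next row. The recording tableau Q records, in position (i, j), the step at which that cell was added to P.
  Insert 6 (step 1): P = [6];  Q = [1]
  Insert 1 (step 2): P = [1] / [6];  Q = [1] / [2]
  Insert 9 (step 3): P = [1, 9] / [6];  Q = [1, 3] / [2]
  Insert 5 (step 4): P = [1, 5] / [6, 9];  Q = [1, 3] / [2, 4]
  Insert 4 (step 5): P = [1, 4] / [5, 9] / [6];  Q = [1, 3] / [2, 4] / [5]
  Insert 7 (step 6): P = [1, 4, 7] / [5, 9] / [6];  Q = [1, 3, 6] / [2, 4] / [5]
  Insert 2 (step 7): P = [1, 2, 7] / [4, 9] / [5] / [6];  Q = [1, 3, 6] / [2, 4] / [5] / [7]
  Insert 3 (step 8): P = [1, 2, 3] / [4, 7] / [5, 9] / [6];  Q = [1, 3, 6] / [2, 4] / [5, 8] / [7]
  Insert 8 (step 9): P = [1, 2, 3, 8] / [4, 7] / [5, 9] / [6];  Q = [1, 3, 6, 9] / [2, 4] / [5, 8] / [7]
Final shape: (4, 2, 2, 1).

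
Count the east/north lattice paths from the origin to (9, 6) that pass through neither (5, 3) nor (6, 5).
Number of paths = 1869

Inclusion–exclusion. Total paths: C(15, 9) = 5005. Through P₁: C(8, 5)·C(7, 4) = 1960. Through P₂: C(11, 6)·C(4, 3) = 1848. Since P₁ is strictly southwest of P₂, a monotone path through both must visit P₁ then P₂; paths through both = C(8, 5)·C(3, 1)·C(4, 3) = 672. Avoid both = 5005 − 1960 − 1848 + 672 = 1869.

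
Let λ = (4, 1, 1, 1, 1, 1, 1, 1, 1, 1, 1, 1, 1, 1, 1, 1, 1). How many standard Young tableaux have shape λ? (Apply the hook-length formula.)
# SYT of shape (4, 1, 1, 1, 1, 1, 1, 1, 1, 1, 1, 1, 1, 1, 1, 1, 1) = 969

Hook-length formula: f^λ = n! / Π hook(c), product over all cells c of the Young diagram. For λ = (4, 1, 1, 1, 1, 1, 1, 1, 1, 1, 1, 1, 1, 1, 1, 1, 1), n = 20 boxes. Hook lengths by row (left-to-right, top-to-bottom): [20, 3, 2, 1]; [16]; [15]; [14]; [13]; [12]; [11]; [10]; [9]; [8]; [7]; [6]; [5]; [4]; [3]; [2]; [1]. Product of hooks = 2510734786560000. So f^λ = 20! / 2510734786560000 = 2432902008176640000 / 2510734786560000 = 969.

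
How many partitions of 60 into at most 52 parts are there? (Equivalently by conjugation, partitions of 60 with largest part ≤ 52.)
p(60, parts ≤ 52) = 966422

Use the recurrence p(n, m) = p(n, m−1) + p(n−m, m): either the largest part is < m (count p(n, m−1)) or the largest part is exactly m (remove one copy of m, count p(n−m, m)). With p(0, ·) = 1 this gives p(60, parts ≤ 52) = 966422. (By conjugating Young diagrams, this also counts partitions of 60 into at most 52 parts.)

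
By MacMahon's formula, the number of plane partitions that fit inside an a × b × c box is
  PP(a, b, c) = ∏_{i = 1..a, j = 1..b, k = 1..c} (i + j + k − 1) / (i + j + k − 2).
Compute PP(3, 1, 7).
PP(3, 1, 7) = 120

Evaluate the triple product over i = 1..3, j = 1..1, k = 1..7. The factors are (2/1) · (3/2) · (4/3) · (5/4) · (6/5) · (7/6) · (8/7) · (3/2) · … (21 factors total). The numerators and denominators telescope so the product is an integer; carrying out the multiplication exactly gives PP(3, 1, 7) = 120.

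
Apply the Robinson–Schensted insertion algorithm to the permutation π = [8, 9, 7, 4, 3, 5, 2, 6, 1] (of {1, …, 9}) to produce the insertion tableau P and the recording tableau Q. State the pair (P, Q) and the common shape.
P = [1, 5, 6] / [2, 9] / [3] / [4] / [7] / [8];  Q = [1, 2, 8] / [3, 6] / [4] / [5] / [7] / [9];  common shape = (3, 2, 1, 1, 1, 1)

Row-insert the values π_1, π_2, … into P one at a time, bumping the leftmost entry strictly greater than the inserted value down to the next row. The recording tableau Q records, in position (i, j), the step at which that cell was added to P.
  Insert 8 (step 1): P = [8];  Q = [1]
  Insert 9 (step 2): P = [8, 9];  Q = [1, 2]
  Insert 7 (step 3): P = [7, 9] / [8];  Q = [1, 2] / [3]
  Insert 4 (step 4): P = [4, 9] / [7] / [8];  Q = [1, 2] / [3] / [4]
  Insert 3 (step 5): P = [3, 9] / [4] / [7] / [8];  Q = [1, 2] / [3] / [4] / [5]
  Insert 5 (step 6): P = [3, 5] / [4, 9] / [7] / [8];  Q = [1, 2] / [3, 6] / [4] / [5]
  Insert 2 (step 7): P = [2, 5] / [3, 9] / [4] / [7] / [8];  Q = [1, 2] / [3, 6] / [4] / [5] / [7]
  Insert 6 (step 8): P = [2, 5, 6] / [3, 9] / [4] / [7] / [8];  Q = [1, 2, 8] / [3, 6] / [4] / [5] / [7]
  Insert 1 (step 9): P = [1, 5, 6] / [2, 9] / [3] / [4] / [7] / [8];  Q = [1, 2, 8] / [3, 6] / [4] / [5] / [7] / [9]
Final shape: (3, 2, 1, 1, 1, 1).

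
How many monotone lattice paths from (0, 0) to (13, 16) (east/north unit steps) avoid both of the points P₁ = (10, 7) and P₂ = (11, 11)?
Number of paths = 50813323

Inclusion–exclusion. Total paths: C(29, 13) = 67863915. Through P₁: C(17, 10)·C(12, 3) = 4278560. Through P₂: C(22, 11)·C(7, 2) = 14814072. Since P₁ is strictly southwest of P₂, a monotone path through both must visit P₁ then P₂; paths through both = C(17, 10)·C(5, 1)·C(7, 2) = 2042040. Avoid both = 67863915 − 4278560 − 14814072 + 2042040 = 50813323.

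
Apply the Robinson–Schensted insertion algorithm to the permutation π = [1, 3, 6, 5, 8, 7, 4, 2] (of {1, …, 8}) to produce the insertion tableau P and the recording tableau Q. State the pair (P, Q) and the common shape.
P = [1, 2, 4, 7] / [3, 8] / [5] / [6];  Q = [1, 2, 3, 5] / [4, 6] / [7] / [8];  common shape = (4, 2, 1, 1)

Row-insert the values π_1, π_2, … into P one at a time, bumping the leftmost entry strictly greater than the inserted value down to the next row. The recording tableau Q records, in position (i, j), the step at which that cell was added to P.
  Insert 1 (step 1): P = [1];  Q = [1]
  Insert 3 (step 2): P = [1, 3];  Q = [1, 2]
  Insert 6 (step 3): P = [1, 3, 6];  Q = [1, 2, 3]
  Insert 5 (step 4): P = [1, 3, 5] / [6];  Q = [1, 2, 3] / [4]
  Insert 8 (step 5): P = [1, 3, 5, 8] / [6];  Q = [1, 2, 3, 5] / [4]
  Insert 7 (step 6): P = [1, 3, 5, 7] / [6, 8];  Q = [1, 2, 3, 5] / [4, 6]
  Insert 4 (step 7): P = [1, 3, 4, 7] / [5, 8] / [6];  Q = [1, 2, 3, 5] / [4, 6] / [7]
  Insert 2 (step 8): P = [1, 2, 4, 7] / [3, 8] / [5] / [6];  Q = [1, 2, 3, 5] / [4, 6] / [7] / [8]
Final shape: (4, 2, 1, 1).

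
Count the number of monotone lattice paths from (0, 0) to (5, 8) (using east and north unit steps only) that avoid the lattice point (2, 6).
Number of paths = 1007

Total paths from (0, 0) to (5, 8): C(13, 5) = 1287. Paths through (2, 6): (paths (0, 0) → (2, 6)) × (paths (2, 6) → (5, 8)) = C(8, 2) · C(5, 3) = 28 · 10 = 280. Avoidance count = 1287 − 280 = 1007.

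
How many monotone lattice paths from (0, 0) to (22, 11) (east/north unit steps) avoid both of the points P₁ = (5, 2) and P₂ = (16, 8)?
Number of paths = 87972870

Inclusion–exclusion. Total paths: C(33, 22) = 193536720. Through P₁: C(7, 5)·C(26, 17) = 65615550. Through P₂: C(24, 16)·C(9, 6) = 61779564. Since P₁ is strictly southwest of P₂, a monotone path through both must visit P₁ then P₂; paths through both = C(7, 5)·C(17, 11)·C(9, 6) = 21831264. Avoid both = 193536720 − 65615550 − 61779564 + 21831264 = 87972870.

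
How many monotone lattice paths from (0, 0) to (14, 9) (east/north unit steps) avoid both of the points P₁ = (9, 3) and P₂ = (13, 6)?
Number of paths = 637822

Inclusion–exclusion. Total paths: C(23, 14) = 817190. Through P₁: C(12, 9)·C(11, 5) = 101640. Through P₂: C(19, 13)·C(4, 1) = 108528. Since P₁ is strictly southwest of P₂, a monotone path through both must visit P₁ then P₂; paths through both = C(12, 9)·C(7, 4)·C(4, 1) = 30800. Avoid both = 817190 − 101640 − 108528 + 30800 = 637822.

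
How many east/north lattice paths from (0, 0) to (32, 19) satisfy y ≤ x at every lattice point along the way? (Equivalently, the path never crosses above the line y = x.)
Number of paths = 20558563992050

By the reflection principle (André's argument), the number of monotone paths to (32, 19) with n ≤ m that never go above y = x is C(51, 32) − C(51, 33) = 48459472266975 − 27900908274925 = 20558563992050.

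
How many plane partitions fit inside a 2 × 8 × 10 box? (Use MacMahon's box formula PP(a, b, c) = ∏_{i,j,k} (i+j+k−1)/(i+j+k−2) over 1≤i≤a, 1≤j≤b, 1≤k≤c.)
PP(2, 8, 10) = 367479684

Evaluate the triple product over i = 1..2, j = 1..8, k = 1..10. The factors are (2/1) · (3/2) · (4/3) · (5/4) · (6/5) · (7/6) · (8/7) · (9/8) · … (160 factors total). The numerators and denominators telescope so the product is an integer; carrying out the multiplication exactly gives PP(2, 8, 10) = 367479684.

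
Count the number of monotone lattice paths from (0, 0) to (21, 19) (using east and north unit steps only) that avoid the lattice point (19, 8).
Number of paths = 131109242550

Total paths from (0, 0) to (21, 19): C(40, 21) = 131282408400. Paths through (19, 8): (paths (0, 0) → (19, 8)) × (paths (19, 8) → (21, 19)) = C(27, 19) · C(13, 2) = 2220075 · 78 = 173165850. Avoidance count = 131282408400 − 173165850 = 131109242550.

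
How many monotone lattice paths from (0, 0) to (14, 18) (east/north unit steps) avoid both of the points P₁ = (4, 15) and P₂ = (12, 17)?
Number of paths = 315162519

Inclusion–exclusion. Total paths: C(32, 14) = 471435600. Through P₁: C(19, 4)·C(13, 10) = 1108536. Through P₂: C(29, 12)·C(3, 2) = 155687805. Since P₁ is strictly southwest of P₂, a monotone path through both must visit P₁ then P₂; paths through both = C(19, 4)·C(10, 8)·C(3, 2) = 523260. Avoid both = 471435600 − 1108536 − 155687805 + 523260 = 315162519.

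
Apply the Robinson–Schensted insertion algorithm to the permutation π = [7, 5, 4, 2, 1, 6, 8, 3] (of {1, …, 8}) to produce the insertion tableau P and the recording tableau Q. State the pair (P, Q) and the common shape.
P = [1, 3, 8] / [2, 6] / [4] / [5] / [7];  Q = [1, 6, 7] / [2, 8] / [3] / [4] / [5];  common shape = (3, 2, 1, 1, 1)

Row-insert the values π_1, π_2, … into P one at a time, bumping the leftmost entry strictly greater than the inserted value down to the next row. The recording tableau Q records, in position (i, j), the step at which that cell was added to P.
  Insert 7 (step 1): P = [7];  Q = [1]
  Insert 5 (step 2): P = [5] / [7];  Q = [1] / [2]
  Insert 4 (step 3): P = [4] / [5] / [7];  Q = [1] / [2] / [3]
  Insert 2 (step 4): P = [2] / [4] / [5] / [7];  Q = [1] / [2] / [3] / [4]
  Insert 1 (step 5): P = [1] / [2] / [4] / [5] / [7];  Q = [1] / [2] / [3] / [4] / [5]
  Insert 6 (step 6): P = [1, 6] / [2] / [4] / [5] / [7];  Q = [1, 6] / [2] / [3] / [4] / [5]
  Insert 8 (step 7): P = [1, 6, 8] / [2] / [4] / [5] / [7];  Q = [1, 6, 7] / [2] / [3] / [4] / [5]
  Insert 3 (step 8): P = [1, 3, 8] / [2, 6] / [4] / [5] / [7];  Q = [1, 6, 7] / [2, 8] / [3] / [4] / [5]
Final shape: (3, 2, 1, 1, 1).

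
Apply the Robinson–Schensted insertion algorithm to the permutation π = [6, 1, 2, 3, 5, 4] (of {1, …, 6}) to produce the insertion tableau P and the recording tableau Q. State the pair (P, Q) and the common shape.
P = [1, 2, 3, 4] / [5] / [6];  Q = [1, 3, 4, 5] / [2] / [6];  common shape = (4, 1, 1)

Row-insert the values π_1, π_2, … into P one at a time, bumping the leftmost entry strictly greater than the inserted value down to the next row. The recording tableau Q records, in position (i, j), the step at which that cell was added to P.
  Insert 6 (step 1): P = [6];  Q = [1]
  Insert 1 (step 2): P = [1] / [6];  Q = [1] / [2]
  Insert 2 (step 3): P = [1, 2] / [6];  Q = [1, 3] / [2]
  Insert 3 (step 4): P = [1, 2, 3] / [6];  Q = [1, 3, 4] / [2]
  Insert 5 (step 5): P = [1, 2, 3, 5] / [6];  Q = [1, 3, 4, 5] / [2]
  Insert 4 (step 6): P = [1, 2, 3, 4] / [5] / [6];  Q = [1, 3, 4, 5] / [2] / [6]
Final shape: (4, 1, 1).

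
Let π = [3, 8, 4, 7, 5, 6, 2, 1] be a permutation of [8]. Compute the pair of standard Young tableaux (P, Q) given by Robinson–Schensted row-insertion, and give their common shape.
P = [1, 4, 5, 6] / [2] / [3] / [7] / [8];  Q = [1, 2, 4, 6] / [3] / [5] / [7] / [8];  common shape = (4, 1, 1, 1, 1)

Row-insert the values π_1, π_2, … into P one at a time, bumping the leftmost entry strictly greater than the inserted value down to the next row. The recording tableau Q records, in position (i, j), the step at which that cell was added to P.
  Insert 3 (step 1): P = [3];  Q = [1]
  Insert 8 (step 2): P = [3, 8];  Q = [1, 2]
  Insert 4 (step 3): P = [3, 4] / [8];  Q = [1, 2] / [3]
  Insert 7 (step 4): P = [3, 4, 7] / [8];  Q = [1, 2, 4] / [3]
  Insert 5 (step 5): P = [3, 4, 5] / [7] / [8];  Q = [1, 2, 4] / [3] / [5]
  Insert 6 (step 6): P = [3, 4, 5, 6] / [7] / [8];  Q = [1, 2, 4, 6] / [3] / [5]
  Insert 2 (step 7): P = [2, 4, 5, 6] / [3] / [7] / [8];  Q = [1, 2, 4, 6] / [3] / [5] / [7]
  Insert 1 (step 8): P = [1, 4, 5, 6] / [2] / [3] / [7] / [8];  Q = [1, 2, 4, 6] / [3] / [5] / [7] / [8]
Final shape: (4, 1, 1, 1, 1).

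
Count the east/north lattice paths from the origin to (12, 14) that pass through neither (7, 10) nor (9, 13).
Number of paths = 5995492

Inclusion–exclusion. Total paths: C(26, 12) = 9657700. Through P₁: C(17, 7)·C(9, 5) = 2450448. Through P₂: C(22, 9)·C(4, 3) = 1989680. Since P₁ is strictly southwest of P₂, a monotone path through both must visit P₁ then P₂; paths through both = C(17, 7)·C(5, 2)·C(4, 3) = 777920. Avoid both = 9657700 − 2450448 − 1989680 + 777920 = 5995492.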